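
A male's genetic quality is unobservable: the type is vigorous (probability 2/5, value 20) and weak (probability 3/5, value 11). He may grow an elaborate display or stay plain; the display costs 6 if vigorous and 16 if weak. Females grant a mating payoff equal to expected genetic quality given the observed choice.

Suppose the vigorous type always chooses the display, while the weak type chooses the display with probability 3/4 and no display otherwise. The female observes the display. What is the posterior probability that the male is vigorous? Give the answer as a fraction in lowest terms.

8/17

P(the display) = (2/5)·1 + (3/5)·(3/4) = 17/20.
By Bayes' rule, P(vigorous | the display) = (2/5) / (17/20) = 8/17.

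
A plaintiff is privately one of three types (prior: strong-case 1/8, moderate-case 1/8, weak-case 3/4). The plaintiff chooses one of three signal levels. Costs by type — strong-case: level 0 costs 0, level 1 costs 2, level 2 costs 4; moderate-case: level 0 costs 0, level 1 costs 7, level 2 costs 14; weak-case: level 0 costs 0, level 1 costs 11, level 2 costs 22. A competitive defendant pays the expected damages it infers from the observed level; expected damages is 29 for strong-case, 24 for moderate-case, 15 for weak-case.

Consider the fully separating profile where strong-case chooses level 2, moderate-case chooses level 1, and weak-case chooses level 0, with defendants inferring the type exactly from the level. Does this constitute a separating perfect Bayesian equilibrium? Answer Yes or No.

Yes

Separating settlements: level 2 → 29, level 1 → 24, level 0 → 15.
strong-case (assigned level 2): level 0: 15 − 0 = 15; level 1: 24 − 2 = 22; level 2: 29 − 4 = 25. strong-case stays.
moderate-case (assigned level 1): level 0: 15 − 0 = 15; level 1: 24 − 7 = 17; level 2: 29 − 14 = 15. moderate-case stays.
weak-case (assigned level 0): level 0: 15 − 0 = 15; level 1: 24 − 11 = 13; level 2: 29 − 22 = 7. weak-case stays.
Every type prefers its assigned level; separation holds.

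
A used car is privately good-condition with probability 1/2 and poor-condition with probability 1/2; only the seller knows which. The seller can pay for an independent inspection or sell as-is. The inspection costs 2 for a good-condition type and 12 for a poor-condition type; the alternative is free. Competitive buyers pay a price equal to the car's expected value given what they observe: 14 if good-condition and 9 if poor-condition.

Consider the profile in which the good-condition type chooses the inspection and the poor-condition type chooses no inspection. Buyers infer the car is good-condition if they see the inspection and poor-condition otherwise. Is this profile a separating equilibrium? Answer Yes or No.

Under these beliefs, the inspection earns price 14 and no inspection earns price 9.
good-condition: the inspection nets 14 − 2 = 12; no inspection nets 9. good-condition prefers the inspection.
poor-condition: the inspection nets 14 − 12 = 2; no inspection nets 9. poor-condition prefers no inspection.
Neither type deviates, so the separating profile is an equilibrium.

Yes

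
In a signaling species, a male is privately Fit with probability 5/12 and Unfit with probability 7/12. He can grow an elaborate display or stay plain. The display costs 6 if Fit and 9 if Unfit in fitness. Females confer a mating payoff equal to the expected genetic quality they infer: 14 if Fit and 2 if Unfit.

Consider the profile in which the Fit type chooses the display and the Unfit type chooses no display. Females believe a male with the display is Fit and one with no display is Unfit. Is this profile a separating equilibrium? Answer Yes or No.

No

Under these beliefs, the display earns mating payoff 14 and no display earns mating payoff 2.
Fit: the display nets 14 − 6 = 8; no display nets 2. Fit prefers the display.
Unfit: the display nets 14 − 9 = 5; no display nets 2. Unfit would deviate to the display.
Unfit has a profitable deviation, so the profile is not an equilibrium.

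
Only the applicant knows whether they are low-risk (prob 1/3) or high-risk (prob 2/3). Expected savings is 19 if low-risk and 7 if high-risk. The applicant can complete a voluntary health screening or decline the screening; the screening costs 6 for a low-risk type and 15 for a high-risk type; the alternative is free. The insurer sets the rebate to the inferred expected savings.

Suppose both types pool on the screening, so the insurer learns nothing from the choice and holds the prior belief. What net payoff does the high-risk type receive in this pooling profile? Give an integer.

-4

Pooled rebate = 1/3·19 + 2/3·7 = 11.
high-risk pays cost 15 for the screening, so net payoff = 11 − 15 = -4.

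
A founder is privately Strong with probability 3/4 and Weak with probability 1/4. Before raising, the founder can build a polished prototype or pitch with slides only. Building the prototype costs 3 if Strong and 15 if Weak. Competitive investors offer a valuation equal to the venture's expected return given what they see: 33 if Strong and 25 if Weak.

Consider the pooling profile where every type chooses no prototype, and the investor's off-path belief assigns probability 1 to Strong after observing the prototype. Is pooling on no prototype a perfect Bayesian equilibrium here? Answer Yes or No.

Yes

On path, the investor holds the prior and pays 3/4·33 + 1/4·25 = 31. Off path (the prototype), believing Strong, it pays 33.
Strong: no prototype nets 31; the prototype nets 33 − 3 = 30. Strong stays.
Weak: no prototype nets 31; the prototype nets 33 − 15 = 18. Weak stays.
No type deviates, so pooling is sustained.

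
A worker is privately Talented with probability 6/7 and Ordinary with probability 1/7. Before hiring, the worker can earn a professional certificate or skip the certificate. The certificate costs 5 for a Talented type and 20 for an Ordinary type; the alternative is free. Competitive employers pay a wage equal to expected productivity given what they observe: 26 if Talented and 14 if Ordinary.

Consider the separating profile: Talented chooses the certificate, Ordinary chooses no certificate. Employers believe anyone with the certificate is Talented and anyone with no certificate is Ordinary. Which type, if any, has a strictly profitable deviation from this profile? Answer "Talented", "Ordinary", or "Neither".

The certificate pays 26; no certificate pays 14.
Talented: assigned the certificate, nets 26 − 5 = 21; deviating to no certificate nets 14.
Ordinary: assigned no certificate, nets 14; deviating to the certificate nets 26 − 20 = 6.
Both types strictly prefer their assigned action; no profitable deviation.

Neither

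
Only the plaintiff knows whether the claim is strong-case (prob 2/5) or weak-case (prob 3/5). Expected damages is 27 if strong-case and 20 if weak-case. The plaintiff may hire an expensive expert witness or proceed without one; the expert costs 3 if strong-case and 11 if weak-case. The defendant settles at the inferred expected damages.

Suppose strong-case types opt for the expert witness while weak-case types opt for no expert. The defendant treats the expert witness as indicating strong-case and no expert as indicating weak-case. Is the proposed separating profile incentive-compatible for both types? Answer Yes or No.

Under these beliefs, the expert witness earns settlement 27 and no expert earns settlement 20.
strong-case: the expert witness nets 27 − 3 = 24; no expert nets 20. strong-case prefers the expert witness.
weak-case: the expert witness nets 27 − 11 = 16; no expert nets 20. weak-case prefers no expert.
Neither type deviates, so the separating profile is an equilibrium.

Yes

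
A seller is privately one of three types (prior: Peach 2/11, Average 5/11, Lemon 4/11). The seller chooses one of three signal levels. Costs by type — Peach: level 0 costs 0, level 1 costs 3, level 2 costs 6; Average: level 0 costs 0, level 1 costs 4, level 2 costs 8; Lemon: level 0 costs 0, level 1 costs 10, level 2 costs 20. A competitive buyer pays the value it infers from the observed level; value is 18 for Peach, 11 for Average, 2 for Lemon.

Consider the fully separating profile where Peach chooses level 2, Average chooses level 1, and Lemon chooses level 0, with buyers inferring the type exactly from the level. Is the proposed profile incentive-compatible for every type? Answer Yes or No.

Separating prices: level 2 → 18, level 1 → 11, level 0 → 2.
Peach (assigned level 2): level 0: 2 − 0 = 2; level 1: 11 − 3 = 8; level 2: 18 − 6 = 12. Peach stays.
Average (assigned level 1): level 0: 2 − 0 = 2; level 1: 11 − 4 = 7; level 2: 18 − 8 = 10. Average prefers level 2.
Lemon (assigned level 0): level 0: 2 − 0 = 2; level 1: 11 − 10 = 1; level 2: 18 − 20 = -2. Lemon stays.
At least one type deviates; the separating profile fails.

No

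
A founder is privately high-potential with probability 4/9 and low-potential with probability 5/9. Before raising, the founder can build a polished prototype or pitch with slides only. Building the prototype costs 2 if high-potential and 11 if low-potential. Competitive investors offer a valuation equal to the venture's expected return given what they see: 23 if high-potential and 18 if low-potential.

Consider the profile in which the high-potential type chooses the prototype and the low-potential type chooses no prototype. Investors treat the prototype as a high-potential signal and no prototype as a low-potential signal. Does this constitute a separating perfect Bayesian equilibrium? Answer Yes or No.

Yes

Under these beliefs, the prototype earns valuation 23 and no prototype earns valuation 18.
high-potential: the prototype nets 23 − 2 = 21; no prototype nets 18. high-potential prefers the prototype.
low-potential: the prototype nets 23 − 11 = 12; no prototype nets 18. low-potential prefers no prototype.
Neither type deviates, so the separating profile is an equilibrium.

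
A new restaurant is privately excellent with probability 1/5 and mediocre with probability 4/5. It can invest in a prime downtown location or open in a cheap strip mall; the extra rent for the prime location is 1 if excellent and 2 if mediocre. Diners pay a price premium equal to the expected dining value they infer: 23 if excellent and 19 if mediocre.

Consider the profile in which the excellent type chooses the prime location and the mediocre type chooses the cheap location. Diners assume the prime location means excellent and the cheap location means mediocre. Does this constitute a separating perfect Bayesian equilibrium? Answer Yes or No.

No

Under these beliefs, the prime location earns price premium 23 and the cheap location earns price premium 19.
excellent: the prime location nets 23 − 1 = 22; the cheap location nets 19. excellent prefers the prime location.
mediocre: the prime location nets 23 − 2 = 21; the cheap location nets 19. mediocre would deviate to the prime location.
mediocre has a profitable deviation, so the profile is not an equilibrium.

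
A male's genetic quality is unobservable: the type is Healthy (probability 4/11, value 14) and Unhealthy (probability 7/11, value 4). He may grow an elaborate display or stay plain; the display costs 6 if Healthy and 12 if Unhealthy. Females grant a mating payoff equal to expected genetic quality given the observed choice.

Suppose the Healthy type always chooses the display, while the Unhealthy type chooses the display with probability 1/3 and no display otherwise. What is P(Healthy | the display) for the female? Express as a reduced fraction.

12/19

P(the display) = (4/11)·1 + (7/11)·(1/3) = 19/33.
By Bayes' rule, P(Healthy | the display) = (4/11) / (19/33) = 12/19.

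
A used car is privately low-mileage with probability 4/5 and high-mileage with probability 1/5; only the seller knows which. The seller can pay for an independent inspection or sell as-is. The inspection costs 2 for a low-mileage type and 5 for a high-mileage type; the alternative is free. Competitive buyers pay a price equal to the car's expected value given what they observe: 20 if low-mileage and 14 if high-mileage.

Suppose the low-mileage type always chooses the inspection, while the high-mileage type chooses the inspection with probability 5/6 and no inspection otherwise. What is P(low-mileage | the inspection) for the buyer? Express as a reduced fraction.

24/29

P(the inspection) = (4/5)·1 + (1/5)·(5/6) = 29/30.
By Bayes' rule, P(low-mileage | the inspection) = (4/5) / (29/30) = 24/29.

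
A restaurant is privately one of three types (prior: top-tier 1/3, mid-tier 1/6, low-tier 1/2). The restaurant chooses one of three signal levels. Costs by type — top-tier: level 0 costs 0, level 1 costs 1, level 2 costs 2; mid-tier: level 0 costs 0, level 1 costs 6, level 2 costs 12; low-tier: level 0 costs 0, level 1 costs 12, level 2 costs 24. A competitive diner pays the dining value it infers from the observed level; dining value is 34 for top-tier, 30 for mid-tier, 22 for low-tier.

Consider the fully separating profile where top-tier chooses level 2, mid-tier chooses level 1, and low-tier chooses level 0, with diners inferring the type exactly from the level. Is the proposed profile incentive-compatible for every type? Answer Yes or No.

Separating price premiums: level 2 → 34, level 1 → 30, level 0 → 22.
top-tier (assigned level 2): level 0: 22 − 0 = 22; level 1: 30 − 1 = 29; level 2: 34 − 2 = 32. top-tier stays.
mid-tier (assigned level 1): level 0: 22 − 0 = 22; level 1: 30 − 6 = 24; level 2: 34 − 12 = 22. mid-tier stays.
low-tier (assigned level 0): level 0: 22 − 0 = 22; level 1: 30 − 12 = 18; level 2: 34 − 24 = 10. low-tier stays.
Every type prefers its assigned level; separation holds.

Yes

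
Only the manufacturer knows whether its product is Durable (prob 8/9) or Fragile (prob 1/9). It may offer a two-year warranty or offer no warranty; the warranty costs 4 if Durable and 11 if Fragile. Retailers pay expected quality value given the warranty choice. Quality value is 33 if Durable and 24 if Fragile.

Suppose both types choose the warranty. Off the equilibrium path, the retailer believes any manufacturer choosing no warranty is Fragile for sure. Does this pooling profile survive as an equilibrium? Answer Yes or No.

On path, the retailer holds the prior and pays 8/9·33 + 1/9·24 = 32. Off path (no warranty), believing Fragile, it pays 24.
Durable: the warranty nets 32 − 4 = 28; no warranty nets 24. Durable stays.
Fragile: the warranty nets 32 − 11 = 21; no warranty nets 24. Fragile would deviate.
A type deviates, so pooling fails.

No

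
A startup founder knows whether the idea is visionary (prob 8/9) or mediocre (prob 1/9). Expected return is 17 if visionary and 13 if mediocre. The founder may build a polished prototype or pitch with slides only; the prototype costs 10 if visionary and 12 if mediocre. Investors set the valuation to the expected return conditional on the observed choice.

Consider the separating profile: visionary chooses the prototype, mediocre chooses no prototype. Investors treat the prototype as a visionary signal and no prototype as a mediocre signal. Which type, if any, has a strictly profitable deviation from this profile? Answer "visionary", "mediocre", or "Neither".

The prototype pays 17; no prototype pays 13.
visionary: assigned the prototype, nets 17 − 10 = 7; deviating to no prototype nets 13.
mediocre: assigned no prototype, nets 13; deviating to the prototype nets 17 − 12 = 5.
The visionary type gains 6 by deviating.

visionary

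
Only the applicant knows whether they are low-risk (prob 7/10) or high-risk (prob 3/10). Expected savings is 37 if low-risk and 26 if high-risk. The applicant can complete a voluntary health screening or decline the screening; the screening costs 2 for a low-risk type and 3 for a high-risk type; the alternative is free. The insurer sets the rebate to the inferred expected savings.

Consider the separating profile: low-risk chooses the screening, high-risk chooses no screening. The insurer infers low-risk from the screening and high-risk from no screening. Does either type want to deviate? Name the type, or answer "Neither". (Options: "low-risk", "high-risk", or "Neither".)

The screening pays 37; no screening pays 26.
low-risk: assigned the screening, nets 37 − 2 = 35; deviating to no screening nets 26.
high-risk: assigned no screening, nets 26; deviating to the screening nets 37 − 3 = 34.
The high-risk type gains 8 by deviating.

high-risk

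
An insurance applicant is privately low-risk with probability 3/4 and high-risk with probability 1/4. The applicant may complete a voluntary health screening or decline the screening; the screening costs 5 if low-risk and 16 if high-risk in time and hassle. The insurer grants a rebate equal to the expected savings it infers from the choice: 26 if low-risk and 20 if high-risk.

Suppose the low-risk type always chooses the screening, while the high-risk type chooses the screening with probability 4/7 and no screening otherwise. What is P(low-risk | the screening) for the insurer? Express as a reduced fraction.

P(the screening) = (3/4)·1 + (1/4)·(4/7) = 25/28.
By Bayes' rule, P(low-risk | the screening) = (3/4) / (25/28) = 21/25.

21/25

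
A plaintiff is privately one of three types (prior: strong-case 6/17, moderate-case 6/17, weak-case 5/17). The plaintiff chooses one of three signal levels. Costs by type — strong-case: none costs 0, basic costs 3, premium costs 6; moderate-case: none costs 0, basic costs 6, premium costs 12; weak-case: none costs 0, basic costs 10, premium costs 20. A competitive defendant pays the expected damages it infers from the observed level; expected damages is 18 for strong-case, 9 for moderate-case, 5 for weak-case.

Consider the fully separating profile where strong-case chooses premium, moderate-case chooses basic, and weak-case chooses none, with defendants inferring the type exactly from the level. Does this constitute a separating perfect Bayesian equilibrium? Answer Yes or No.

No

Separating settlements: premium → 18, basic → 9, none → 5.
strong-case (assigned premium): none: 5 − 0 = 5; basic: 9 − 3 = 6; premium: 18 − 6 = 12. strong-case stays.
moderate-case (assigned basic): none: 5 − 0 = 5; basic: 9 − 6 = 3; premium: 18 − 12 = 6. moderate-case prefers premium.
weak-case (assigned none): none: 5 − 0 = 5; basic: 9 − 10 = -1; premium: 18 − 20 = -2. weak-case stays.
At least one type deviates; the separating profile fails.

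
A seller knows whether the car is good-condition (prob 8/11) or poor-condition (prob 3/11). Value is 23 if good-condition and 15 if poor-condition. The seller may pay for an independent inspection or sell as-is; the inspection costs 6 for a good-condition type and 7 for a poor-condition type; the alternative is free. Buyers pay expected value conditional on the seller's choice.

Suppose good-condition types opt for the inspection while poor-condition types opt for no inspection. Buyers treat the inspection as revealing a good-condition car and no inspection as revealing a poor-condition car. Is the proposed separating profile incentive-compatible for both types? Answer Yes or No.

No

Under these beliefs, the inspection earns price 23 and no inspection earns price 15.
good-condition: the inspection nets 23 − 6 = 17; no inspection nets 15. good-condition prefers the inspection.
poor-condition: the inspection nets 23 − 7 = 16; no inspection nets 15. poor-condition would deviate to the inspection.
poor-condition has a profitable deviation, so the profile is not an equilibrium.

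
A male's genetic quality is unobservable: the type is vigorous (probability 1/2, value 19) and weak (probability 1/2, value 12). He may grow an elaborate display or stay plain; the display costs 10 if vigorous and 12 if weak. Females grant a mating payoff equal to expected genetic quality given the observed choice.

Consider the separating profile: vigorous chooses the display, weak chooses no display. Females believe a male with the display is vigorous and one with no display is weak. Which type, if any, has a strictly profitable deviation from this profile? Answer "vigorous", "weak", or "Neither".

The display pays 19; no display pays 12.
vigorous: assigned the display, nets 19 − 10 = 9; deviating to no display nets 12.
weak: assigned no display, nets 12; deviating to the display nets 19 − 12 = 7.
The vigorous type gains 3 by deviating.

vigorous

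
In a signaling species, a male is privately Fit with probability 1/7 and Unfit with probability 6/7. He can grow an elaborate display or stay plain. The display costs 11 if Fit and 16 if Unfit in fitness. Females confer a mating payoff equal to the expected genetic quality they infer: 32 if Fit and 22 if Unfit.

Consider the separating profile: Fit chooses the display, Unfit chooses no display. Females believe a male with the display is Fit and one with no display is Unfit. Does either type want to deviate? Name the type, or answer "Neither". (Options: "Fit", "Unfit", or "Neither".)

Fit

The display pays 32; no display pays 22.
Fit: assigned the display, nets 32 − 11 = 21; deviating to no display nets 22.
Unfit: assigned no display, nets 22; deviating to the display nets 32 − 16 = 16.
The Fit type gains 1 by deviating.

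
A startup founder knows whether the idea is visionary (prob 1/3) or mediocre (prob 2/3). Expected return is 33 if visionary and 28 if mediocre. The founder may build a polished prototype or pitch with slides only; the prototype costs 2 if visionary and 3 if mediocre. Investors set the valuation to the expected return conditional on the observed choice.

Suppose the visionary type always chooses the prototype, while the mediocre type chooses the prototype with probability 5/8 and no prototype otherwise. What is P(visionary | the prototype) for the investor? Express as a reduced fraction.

4/9

P(the prototype) = (1/3)·1 + (2/3)·(5/8) = 3/4.
By Bayes' rule, P(visionary | the prototype) = (1/3) / (3/4) = 4/9.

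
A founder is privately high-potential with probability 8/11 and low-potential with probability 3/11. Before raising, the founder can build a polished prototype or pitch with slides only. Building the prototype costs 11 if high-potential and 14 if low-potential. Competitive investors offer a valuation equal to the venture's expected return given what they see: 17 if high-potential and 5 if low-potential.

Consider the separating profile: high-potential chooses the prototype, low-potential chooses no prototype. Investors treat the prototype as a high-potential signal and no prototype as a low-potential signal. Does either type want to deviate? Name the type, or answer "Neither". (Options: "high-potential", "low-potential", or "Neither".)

Neither

The prototype pays 17; no prototype pays 5.
high-potential: assigned the prototype, nets 17 − 11 = 6; deviating to no prototype nets 5.
low-potential: assigned no prototype, nets 5; deviating to the prototype nets 17 − 14 = 3.
Both types strictly prefer their assigned action; no profitable deviation.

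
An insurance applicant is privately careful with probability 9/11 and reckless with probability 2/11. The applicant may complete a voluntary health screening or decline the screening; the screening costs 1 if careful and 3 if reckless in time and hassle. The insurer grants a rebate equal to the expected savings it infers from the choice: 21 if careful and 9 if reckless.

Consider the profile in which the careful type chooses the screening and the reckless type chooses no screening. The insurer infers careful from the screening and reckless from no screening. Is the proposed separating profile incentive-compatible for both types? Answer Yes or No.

Under these beliefs, the screening earns rebate 21 and no screening earns rebate 9.
careful: the screening nets 21 − 1 = 20; no screening nets 9. careful prefers the screening.
reckless: the screening nets 21 − 3 = 18; no screening nets 9. reckless would deviate to the screening.
reckless has a profitable deviation, so the profile is not an equilibrium.

No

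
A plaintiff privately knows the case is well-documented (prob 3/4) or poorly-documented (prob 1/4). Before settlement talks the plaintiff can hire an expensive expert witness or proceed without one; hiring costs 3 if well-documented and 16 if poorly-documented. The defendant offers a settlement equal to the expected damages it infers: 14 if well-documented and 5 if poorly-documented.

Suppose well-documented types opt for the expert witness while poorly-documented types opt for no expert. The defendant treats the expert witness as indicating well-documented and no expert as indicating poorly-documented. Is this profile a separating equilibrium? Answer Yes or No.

Under these beliefs, the expert witness earns settlement 14 and no expert earns settlement 5.
well-documented: the expert witness nets 14 − 3 = 11; no expert nets 5. well-documented prefers the expert witness.
poorly-documented: the expert witness nets 14 − 16 = -2; no expert nets 5. poorly-documented prefers no expert.
Neither type deviates, so the separating profile is an equilibrium.

Yes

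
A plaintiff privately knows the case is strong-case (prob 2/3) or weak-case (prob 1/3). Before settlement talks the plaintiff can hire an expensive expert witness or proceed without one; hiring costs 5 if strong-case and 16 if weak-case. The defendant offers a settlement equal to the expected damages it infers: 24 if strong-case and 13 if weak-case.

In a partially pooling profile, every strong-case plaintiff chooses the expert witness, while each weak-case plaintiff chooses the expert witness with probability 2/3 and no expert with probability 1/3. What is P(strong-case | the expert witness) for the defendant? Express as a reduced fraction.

P(the expert witness) = (2/3)·1 + (1/3)·(2/3) = 8/9.
By Bayes' rule, P(strong-case | the expert witness) = (2/3) / (8/9) = 3/4.

3/4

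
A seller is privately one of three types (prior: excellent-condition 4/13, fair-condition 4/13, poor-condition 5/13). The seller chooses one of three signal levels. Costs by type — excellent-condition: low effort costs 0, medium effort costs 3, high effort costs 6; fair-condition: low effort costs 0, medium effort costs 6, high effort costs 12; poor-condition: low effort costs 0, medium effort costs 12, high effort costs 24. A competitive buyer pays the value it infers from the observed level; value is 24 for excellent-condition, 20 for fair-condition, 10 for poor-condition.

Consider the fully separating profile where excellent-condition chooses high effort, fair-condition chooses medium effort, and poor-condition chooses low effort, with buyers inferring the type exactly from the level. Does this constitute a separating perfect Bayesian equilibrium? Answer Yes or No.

Separating prices: high effort → 24, medium effort → 20, low effort → 10.
excellent-condition (assigned high effort): low effort: 10 − 0 = 10; medium effort: 20 − 3 = 17; high effort: 24 − 6 = 18. excellent-condition stays.
fair-condition (assigned medium effort): low effort: 10 − 0 = 10; medium effort: 20 − 6 = 14; high effort: 24 − 12 = 12. fair-condition stays.
poor-condition (assigned low effort): low effort: 10 − 0 = 10; medium effort: 20 − 12 = 8; high effort: 24 − 24 = 0. poor-condition stays.
Every type prefers its assigned level; separation holds.

Yes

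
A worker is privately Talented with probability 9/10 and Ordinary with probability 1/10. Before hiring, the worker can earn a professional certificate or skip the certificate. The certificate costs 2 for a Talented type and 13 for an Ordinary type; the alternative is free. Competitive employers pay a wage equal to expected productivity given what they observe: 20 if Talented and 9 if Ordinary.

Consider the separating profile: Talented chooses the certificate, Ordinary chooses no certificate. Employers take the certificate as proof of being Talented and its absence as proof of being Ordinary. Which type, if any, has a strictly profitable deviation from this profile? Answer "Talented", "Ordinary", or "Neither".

The certificate pays 20; no certificate pays 9.
Talented: assigned the certificate, nets 20 − 2 = 18; deviating to no certificate nets 9.
Ordinary: assigned no certificate, nets 9; deviating to the certificate nets 20 − 13 = 7.
Both types strictly prefer their assigned action; no profitable deviation.

Neither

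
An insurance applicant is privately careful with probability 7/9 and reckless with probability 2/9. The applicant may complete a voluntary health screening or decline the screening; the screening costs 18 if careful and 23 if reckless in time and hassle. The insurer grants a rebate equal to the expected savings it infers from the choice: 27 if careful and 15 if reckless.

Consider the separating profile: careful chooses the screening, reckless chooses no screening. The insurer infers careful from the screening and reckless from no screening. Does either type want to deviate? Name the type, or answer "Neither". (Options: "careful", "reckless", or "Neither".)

The screening pays 27; no screening pays 15.
careful: assigned the screening, nets 27 − 18 = 9; deviating to no screening nets 15.
reckless: assigned no screening, nets 15; deviating to the screening nets 27 − 23 = 4.
The careful type gains 6 by deviating.

careful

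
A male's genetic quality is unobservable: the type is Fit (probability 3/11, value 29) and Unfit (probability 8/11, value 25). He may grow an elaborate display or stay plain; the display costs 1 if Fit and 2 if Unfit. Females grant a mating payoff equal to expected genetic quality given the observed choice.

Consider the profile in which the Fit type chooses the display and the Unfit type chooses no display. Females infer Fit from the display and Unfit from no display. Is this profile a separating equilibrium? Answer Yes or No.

Under these beliefs, the display earns mating payoff 29 and no display earns mating payoff 25.
Fit: the display nets 29 − 1 = 28; no display nets 25. Fit prefers the display.
Unfit: the display nets 29 − 2 = 27; no display nets 25. Unfit would deviate to the display.
Unfit has a profitable deviation, so the profile is not an equilibrium.

No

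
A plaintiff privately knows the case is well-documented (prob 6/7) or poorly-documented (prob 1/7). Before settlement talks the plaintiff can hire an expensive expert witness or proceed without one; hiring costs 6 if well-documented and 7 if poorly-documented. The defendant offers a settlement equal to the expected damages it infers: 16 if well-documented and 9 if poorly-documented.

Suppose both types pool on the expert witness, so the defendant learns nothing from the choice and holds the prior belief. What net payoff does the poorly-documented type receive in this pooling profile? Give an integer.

8

Pooled settlement = 6/7·16 + 1/7·9 = 15.
poorly-documented pays cost 7 for the expert witness, so net payoff = 15 − 7 = 8.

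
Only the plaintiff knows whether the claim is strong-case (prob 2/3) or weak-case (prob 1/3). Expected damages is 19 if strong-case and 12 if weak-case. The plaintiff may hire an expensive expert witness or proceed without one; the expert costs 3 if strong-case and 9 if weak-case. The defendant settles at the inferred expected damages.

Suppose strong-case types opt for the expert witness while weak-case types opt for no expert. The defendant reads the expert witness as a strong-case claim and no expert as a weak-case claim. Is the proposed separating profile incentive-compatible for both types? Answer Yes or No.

Yes

Under these beliefs, the expert witness earns settlement 19 and no expert earns settlement 12.
strong-case: the expert witness nets 19 − 3 = 16; no expert nets 12. strong-case prefers the expert witness.
weak-case: the expert witness nets 19 − 9 = 10; no expert nets 12. weak-case prefers no expert.
Neither type deviates, so the separating profile is an equilibrium.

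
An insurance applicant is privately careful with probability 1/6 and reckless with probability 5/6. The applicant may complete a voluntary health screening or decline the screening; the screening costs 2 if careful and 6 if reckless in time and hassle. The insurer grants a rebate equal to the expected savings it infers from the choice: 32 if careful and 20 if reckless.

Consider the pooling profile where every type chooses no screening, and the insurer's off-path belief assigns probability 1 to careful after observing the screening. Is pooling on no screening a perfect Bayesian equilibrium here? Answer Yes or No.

On path, the insurer holds the prior and pays 1/6·32 + 5/6·20 = 22. Off path (the screening), believing careful, it pays 32.
careful: no screening nets 22; the screening nets 32 − 2 = 30. careful would deviate.
reckless: no screening nets 22; the screening nets 32 − 6 = 26. reckless would deviate.
A type deviates, so pooling fails.

No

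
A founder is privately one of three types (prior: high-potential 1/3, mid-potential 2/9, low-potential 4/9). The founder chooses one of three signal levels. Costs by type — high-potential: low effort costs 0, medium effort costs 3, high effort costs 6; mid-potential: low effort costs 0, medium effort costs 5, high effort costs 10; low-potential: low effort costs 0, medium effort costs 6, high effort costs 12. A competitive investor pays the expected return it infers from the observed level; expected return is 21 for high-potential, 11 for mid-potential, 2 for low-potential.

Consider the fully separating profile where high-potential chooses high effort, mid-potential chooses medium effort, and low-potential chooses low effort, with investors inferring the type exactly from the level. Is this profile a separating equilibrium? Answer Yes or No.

Separating valuations: high effort → 21, medium effort → 11, low effort → 2.
high-potential (assigned high effort): low effort: 2 − 0 = 2; medium effort: 11 − 3 = 8; high effort: 21 − 6 = 15. high-potential stays.
mid-potential (assigned medium effort): low effort: 2 − 0 = 2; medium effort: 11 − 5 = 6; high effort: 21 − 10 = 11. mid-potential prefers high effort.
low-potential (assigned low effort): low effort: 2 − 0 = 2; medium effort: 11 − 6 = 5; high effort: 21 − 12 = 9. low-potential prefers high effort.
At least one type deviates; the separating profile fails.

No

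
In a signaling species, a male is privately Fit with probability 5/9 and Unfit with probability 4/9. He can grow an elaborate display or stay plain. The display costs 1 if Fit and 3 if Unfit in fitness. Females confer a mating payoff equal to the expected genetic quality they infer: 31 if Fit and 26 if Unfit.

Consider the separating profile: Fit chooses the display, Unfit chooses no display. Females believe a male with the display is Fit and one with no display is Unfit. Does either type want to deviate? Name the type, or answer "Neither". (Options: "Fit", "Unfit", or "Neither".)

The display pays 31; no display pays 26.
Fit: assigned the display, nets 31 − 1 = 30; deviating to no display nets 26.
Unfit: assigned no display, nets 26; deviating to the display nets 31 − 3 = 28.
The Unfit type gains 2 by deviating.

Unfit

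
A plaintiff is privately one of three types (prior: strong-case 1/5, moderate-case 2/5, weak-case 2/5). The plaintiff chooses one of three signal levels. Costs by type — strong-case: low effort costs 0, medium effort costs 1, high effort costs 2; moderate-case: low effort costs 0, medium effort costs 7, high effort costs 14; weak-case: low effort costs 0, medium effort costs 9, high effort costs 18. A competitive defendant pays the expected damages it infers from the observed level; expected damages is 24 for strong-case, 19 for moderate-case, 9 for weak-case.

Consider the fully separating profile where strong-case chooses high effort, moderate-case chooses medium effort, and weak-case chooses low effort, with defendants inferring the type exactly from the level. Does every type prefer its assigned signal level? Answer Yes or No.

No

Separating settlements: high effort → 24, medium effort → 19, low effort → 9.
strong-case (assigned high effort): low effort: 9 − 0 = 9; medium effort: 19 − 1 = 18; high effort: 24 − 2 = 22. strong-case stays.
moderate-case (assigned medium effort): low effort: 9 − 0 = 9; medium effort: 19 − 7 = 12; high effort: 24 − 14 = 10. moderate-case stays.
weak-case (assigned low effort): low effort: 9 − 0 = 9; medium effort: 19 − 9 = 10; high effort: 24 − 18 = 6. weak-case prefers medium effort.
At least one type deviates; the separating profile fails.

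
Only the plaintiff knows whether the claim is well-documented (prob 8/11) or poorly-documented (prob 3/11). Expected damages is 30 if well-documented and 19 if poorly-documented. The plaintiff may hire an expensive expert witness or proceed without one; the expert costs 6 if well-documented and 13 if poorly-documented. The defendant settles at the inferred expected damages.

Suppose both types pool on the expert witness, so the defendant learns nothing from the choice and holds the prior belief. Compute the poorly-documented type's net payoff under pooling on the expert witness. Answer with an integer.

Pooled settlement = 8/11·30 + 3/11·19 = 27.
poorly-documented pays cost 13 for the expert witness, so net payoff = 27 − 13 = 14.

14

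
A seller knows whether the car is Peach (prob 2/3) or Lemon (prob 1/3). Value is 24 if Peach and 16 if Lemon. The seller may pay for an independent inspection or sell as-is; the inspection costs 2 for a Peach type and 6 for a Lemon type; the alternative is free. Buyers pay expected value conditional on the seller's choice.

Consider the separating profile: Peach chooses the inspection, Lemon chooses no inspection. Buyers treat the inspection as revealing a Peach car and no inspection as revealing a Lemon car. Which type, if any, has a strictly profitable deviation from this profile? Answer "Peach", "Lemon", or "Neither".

The inspection pays 24; no inspection pays 16.
Peach: assigned the inspection, nets 24 − 2 = 22; deviating to no inspection nets 16.
Lemon: assigned no inspection, nets 16; deviating to the inspection nets 24 − 6 = 18.
The Lemon type gains 2 by deviating.

Lemon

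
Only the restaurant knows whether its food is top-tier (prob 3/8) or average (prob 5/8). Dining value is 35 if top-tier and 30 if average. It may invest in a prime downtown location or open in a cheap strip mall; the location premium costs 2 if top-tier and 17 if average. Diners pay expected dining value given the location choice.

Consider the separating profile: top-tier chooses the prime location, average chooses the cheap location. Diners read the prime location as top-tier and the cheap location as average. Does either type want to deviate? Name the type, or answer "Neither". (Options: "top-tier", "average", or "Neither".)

The prime location pays 35; the cheap location pays 30.
top-tier: assigned the prime location, nets 35 − 2 = 33; deviating to the cheap location nets 30.
average: assigned the cheap location, nets 30; deviating to the prime location nets 35 − 17 = 18.
Both types strictly prefer their assigned action; no profitable deviation.

Neither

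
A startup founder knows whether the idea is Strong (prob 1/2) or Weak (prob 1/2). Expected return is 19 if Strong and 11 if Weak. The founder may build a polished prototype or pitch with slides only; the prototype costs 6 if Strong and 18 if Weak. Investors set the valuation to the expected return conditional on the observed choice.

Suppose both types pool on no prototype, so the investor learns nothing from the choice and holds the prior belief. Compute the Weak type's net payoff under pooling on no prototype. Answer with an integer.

Pooled valuation = 1/2·19 + 1/2·11 = 15.
Weak pays no cost for no prototype, so net payoff = 15.

15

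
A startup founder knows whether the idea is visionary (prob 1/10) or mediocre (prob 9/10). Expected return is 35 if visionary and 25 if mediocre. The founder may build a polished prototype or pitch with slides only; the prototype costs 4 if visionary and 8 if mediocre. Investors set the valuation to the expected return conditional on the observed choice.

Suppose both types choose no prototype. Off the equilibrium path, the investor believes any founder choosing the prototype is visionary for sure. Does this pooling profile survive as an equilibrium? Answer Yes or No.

On path, the investor holds the prior and pays 1/10·35 + 9/10·25 = 26. Off path (the prototype), believing visionary, it pays 35.
visionary: no prototype nets 26; the prototype nets 35 − 4 = 31. visionary would deviate.
mediocre: no prototype nets 26; the prototype nets 35 − 8 = 27. mediocre would deviate.
A type deviates, so pooling fails.

No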